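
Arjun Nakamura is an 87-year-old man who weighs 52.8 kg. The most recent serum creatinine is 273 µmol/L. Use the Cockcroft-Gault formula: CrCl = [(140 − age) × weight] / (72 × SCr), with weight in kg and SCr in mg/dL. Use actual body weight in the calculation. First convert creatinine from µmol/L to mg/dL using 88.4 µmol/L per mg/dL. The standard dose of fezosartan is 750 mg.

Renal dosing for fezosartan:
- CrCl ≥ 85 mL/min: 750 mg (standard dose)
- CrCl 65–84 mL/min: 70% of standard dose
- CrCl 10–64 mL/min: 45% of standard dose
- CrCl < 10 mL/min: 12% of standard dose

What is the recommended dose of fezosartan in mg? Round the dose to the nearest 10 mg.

SCr = 273 / 88.4 = 3.088 mg/dL
CrCl = (140 − 87) × 52.8 / (72 × 3.088) = 2798.4 / 222.34 ≈ 12.6 mL/min
CrCl ≈ 13 mL/min → bracket 10–64 mL/min.
45% of 750 mg = 337.5 mg → 340 mg

340 mg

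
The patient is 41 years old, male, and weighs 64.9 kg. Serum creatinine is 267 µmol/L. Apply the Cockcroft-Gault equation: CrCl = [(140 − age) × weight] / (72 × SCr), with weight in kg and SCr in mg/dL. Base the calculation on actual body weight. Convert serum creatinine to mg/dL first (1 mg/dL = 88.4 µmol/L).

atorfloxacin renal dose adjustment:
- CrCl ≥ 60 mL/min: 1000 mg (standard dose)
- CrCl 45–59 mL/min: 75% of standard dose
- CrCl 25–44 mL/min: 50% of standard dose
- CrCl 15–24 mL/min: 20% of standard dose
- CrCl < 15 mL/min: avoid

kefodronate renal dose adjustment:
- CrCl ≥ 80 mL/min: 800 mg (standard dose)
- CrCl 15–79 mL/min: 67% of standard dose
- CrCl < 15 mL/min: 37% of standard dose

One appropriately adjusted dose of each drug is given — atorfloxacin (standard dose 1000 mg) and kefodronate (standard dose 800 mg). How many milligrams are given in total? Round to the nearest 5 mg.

SCr = 267 / 88.4 = 3.02 mg/dL
CrCl = (140 − 41) × 64.9 / (72 × 3.02) = 6425.1 / 217.44 ≈ 29.5 mL/min
CrCl ≈ 30 mL/min.
atorfloxacin: 25–44 mL/min → 50% of 1000 mg = 500 mg.
kefodronate: 15–79 mL/min → 67% of 800 mg = 536 mg.
Total = 500 + 536 = 1036 mg.

1035 mg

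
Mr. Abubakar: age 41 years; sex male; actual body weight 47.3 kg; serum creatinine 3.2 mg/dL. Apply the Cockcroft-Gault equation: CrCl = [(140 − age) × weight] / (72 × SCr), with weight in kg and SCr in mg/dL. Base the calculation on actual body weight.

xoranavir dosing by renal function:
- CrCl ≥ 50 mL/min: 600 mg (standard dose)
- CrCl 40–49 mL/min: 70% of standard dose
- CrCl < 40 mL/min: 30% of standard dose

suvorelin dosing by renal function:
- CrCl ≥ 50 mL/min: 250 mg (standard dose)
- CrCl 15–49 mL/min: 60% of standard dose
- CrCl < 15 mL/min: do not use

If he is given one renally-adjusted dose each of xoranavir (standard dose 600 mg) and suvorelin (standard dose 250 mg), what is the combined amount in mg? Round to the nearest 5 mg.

330 mg

CrCl = (140 − 41) × 47.3 / (72 × 3.2) = 4682.7 / 230.40 ≈ 20.3 mL/min
CrCl ≈ 20 mL/min.
xoranavir: < 40 mL/min → 30% of 600 mg = 180 mg.
suvorelin: 15–49 mL/min → 60% of 250 mg = 150 mg.
Total = 180 + 150 = 330 mg.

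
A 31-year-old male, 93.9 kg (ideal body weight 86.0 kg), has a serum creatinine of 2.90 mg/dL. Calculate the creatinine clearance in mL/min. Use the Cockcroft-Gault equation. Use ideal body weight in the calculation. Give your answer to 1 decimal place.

CrCl = (140 − 31) × 86 / (72 × 2.9) = 9374.0 / 208.80 ≈ 44.9 mL/min

44.9 mL/min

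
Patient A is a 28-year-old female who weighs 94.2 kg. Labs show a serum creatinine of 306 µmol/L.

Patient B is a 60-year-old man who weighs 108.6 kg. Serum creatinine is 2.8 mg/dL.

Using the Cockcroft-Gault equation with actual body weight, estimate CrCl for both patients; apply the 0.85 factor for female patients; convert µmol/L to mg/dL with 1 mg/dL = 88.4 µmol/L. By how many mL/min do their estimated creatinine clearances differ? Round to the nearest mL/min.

7 mL/min

Patient A: SCr = 306 / 88.4 = 3.462 mg/dL
Patient A: CrCl = (140 − 28) × 94.2 / (72 × 3.462) × 0.85 = 10550.4 / 249.26 × 0.85 ≈ 36.0 mL/min
Patient B: CrCl = (140 − 60) × 108.6 / (72 × 2.8) = 8688.0 / 201.60 ≈ 43.1 mL/min
|36.0 − 43.1| = 7.1 mL/min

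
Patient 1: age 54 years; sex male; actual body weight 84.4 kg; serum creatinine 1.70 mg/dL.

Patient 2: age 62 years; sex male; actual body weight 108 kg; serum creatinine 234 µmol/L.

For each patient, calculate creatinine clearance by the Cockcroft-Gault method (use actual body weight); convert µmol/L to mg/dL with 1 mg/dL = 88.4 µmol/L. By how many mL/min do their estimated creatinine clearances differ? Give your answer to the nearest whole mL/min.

Patient 1: CrCl = (140 − 54) × 84.4 / (72 × 1.7) = 7258.4 / 122.40 ≈ 59.3 mL/min
Patient 2: SCr = 234 / 88.4 = 2.647 mg/dL
Patient 2: CrCl = (140 − 62) × 108 / (72 × 2.647) = 8424.0 / 190.58 ≈ 44.2 mL/min
|59.3 − 44.2| = 15.1 mL/min

15 mL/min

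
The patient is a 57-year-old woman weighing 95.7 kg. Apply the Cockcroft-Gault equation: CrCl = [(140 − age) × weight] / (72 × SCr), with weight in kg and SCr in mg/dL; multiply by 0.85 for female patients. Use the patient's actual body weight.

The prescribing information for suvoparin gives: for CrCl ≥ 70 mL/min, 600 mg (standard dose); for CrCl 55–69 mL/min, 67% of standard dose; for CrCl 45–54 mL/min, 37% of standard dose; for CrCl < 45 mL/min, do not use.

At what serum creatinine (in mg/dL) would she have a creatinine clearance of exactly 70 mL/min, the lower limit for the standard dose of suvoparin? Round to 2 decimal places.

Standard dose requires CrCl ≥ 70 mL/min.
Set (140 − 57) × 95.7 × 0.85 / (72 × SCr) = 70
SCr = (140 − 57) × 95.7 × 0.85 / (72 × 70) = 1.340 mg/dL

1.34 mg/dL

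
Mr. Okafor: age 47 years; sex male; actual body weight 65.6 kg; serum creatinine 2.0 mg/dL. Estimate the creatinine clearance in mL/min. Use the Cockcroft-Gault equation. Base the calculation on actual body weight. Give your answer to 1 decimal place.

CrCl = (140 − 47) × 65.6 / (72 × 2) = 6100.8 / 144.00 ≈ 42.4 mL/min

42.4 mL/min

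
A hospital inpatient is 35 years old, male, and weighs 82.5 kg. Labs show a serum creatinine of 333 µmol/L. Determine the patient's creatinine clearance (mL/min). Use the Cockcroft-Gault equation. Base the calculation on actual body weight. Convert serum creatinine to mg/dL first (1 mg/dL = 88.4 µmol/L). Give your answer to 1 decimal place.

SCr = 333 / 88.4 = 3.767 mg/dL
CrCl = (140 − 35) × 82.5 / (72 × 3.767) = 8662.5 / 271.22 ≈ 31.9 mL/min

31.9 mL/min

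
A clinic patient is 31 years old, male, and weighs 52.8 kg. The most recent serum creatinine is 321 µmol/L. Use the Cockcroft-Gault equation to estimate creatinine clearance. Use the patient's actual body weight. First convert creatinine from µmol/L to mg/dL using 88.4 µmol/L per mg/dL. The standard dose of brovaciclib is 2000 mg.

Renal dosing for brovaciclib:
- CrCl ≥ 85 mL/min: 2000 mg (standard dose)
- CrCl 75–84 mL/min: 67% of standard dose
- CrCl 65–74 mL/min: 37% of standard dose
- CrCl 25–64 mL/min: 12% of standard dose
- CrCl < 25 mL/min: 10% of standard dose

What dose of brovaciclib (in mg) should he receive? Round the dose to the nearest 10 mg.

SCr = 321 / 88.4 = 3.631 mg/dL
CrCl = (140 − 31) × 52.8 / (72 × 3.631) = 5755.2 / 261.43 ≈ 22.0 mL/min
CrCl ≈ 22 mL/min → bracket < 25 mL/min.
10% of 2000 mg = 200 mg

200 mg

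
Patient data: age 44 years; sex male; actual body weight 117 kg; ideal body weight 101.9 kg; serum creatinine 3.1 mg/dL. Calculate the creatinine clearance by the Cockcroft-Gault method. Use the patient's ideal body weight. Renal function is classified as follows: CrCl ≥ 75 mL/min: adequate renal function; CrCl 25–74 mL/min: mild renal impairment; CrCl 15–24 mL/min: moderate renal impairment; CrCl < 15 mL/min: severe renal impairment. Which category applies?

mild renal impairment

CrCl = (140 − 44) × 101.9 / (72 × 3.1) = 9782.4 / 223.20 ≈ 43.8 mL/min
44 mL/min falls in the 'mild renal impairment' range.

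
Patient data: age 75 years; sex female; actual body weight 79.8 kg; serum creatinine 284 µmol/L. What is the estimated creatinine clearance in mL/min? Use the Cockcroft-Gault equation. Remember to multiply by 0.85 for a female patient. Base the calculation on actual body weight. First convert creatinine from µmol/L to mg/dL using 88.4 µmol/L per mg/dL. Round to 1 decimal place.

19.1 mL/min

SCr = 284 / 88.4 = 3.213 mg/dL
CrCl = (140 − 75) × 79.8 / (72 × 3.213) × 0.85 = 5187.0 / 231.34 × 0.85 ≈ 19.1 mL/min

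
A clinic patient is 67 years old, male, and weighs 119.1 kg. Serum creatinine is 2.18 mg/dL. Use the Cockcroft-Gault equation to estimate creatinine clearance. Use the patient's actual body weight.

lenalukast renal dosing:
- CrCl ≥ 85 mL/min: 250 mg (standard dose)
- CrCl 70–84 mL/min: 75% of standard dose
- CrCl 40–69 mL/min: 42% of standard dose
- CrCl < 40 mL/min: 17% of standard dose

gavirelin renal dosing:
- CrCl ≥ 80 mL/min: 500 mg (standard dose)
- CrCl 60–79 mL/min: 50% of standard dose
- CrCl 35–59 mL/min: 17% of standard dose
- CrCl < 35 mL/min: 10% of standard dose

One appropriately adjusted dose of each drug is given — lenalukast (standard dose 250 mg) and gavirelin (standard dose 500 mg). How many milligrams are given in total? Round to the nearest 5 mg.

CrCl = (140 − 67) × 119.1 / (72 × 2.18) = 8694.3 / 156.96 ≈ 55.4 mL/min
CrCl ≈ 55 mL/min.
lenalukast: 40–69 mL/min → 42% of 250 mg = 105 mg.
gavirelin: 35–59 mL/min → 17% of 500 mg = 85 mg.
Total = 105 + 85 = 190 mg.

190 mg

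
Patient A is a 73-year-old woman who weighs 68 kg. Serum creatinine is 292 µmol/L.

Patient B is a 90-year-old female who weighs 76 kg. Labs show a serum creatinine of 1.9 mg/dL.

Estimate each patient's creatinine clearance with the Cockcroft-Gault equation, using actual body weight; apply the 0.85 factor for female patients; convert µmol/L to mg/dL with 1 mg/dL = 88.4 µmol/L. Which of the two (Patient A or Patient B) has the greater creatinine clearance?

Patient A: SCr = 292 / 88.4 = 3.303 mg/dL
Patient A: CrCl = (140 − 73) × 68 / (72 × 3.303) × 0.85 = 4556.0 / 237.82 × 0.85 ≈ 16.3 mL/min
Patient B: CrCl = (140 − 90) × 76 / (72 × 1.9) × 0.85 = 3800.0 / 136.80 × 0.85 ≈ 23.6 mL/min
16.3 vs 23.6 mL/min → Patient B is higher.

Patient B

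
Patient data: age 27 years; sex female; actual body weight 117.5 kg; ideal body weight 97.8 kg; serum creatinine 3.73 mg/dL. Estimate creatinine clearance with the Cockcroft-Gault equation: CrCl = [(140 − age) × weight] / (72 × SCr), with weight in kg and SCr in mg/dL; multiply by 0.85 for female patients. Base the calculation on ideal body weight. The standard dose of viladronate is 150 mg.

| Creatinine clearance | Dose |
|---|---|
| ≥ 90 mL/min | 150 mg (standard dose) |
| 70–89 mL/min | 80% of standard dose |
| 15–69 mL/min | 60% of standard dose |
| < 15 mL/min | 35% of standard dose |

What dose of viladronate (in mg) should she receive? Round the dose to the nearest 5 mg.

CrCl = (140 − 27) × 97.8 / (72 × 3.73) × 0.85 = 11051.4 / 268.56 × 0.85 ≈ 35.0 mL/min
CrCl ≈ 35 mL/min → bracket 15–69 mL/min.
60% of 150 mg = 90 mg

90 mg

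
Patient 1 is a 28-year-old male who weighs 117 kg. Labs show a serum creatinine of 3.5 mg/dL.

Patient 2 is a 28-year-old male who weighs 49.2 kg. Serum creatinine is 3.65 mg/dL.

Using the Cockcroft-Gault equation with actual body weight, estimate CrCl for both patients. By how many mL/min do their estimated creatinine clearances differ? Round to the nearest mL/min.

Patient 1: CrCl = (140 − 28) × 117 / (72 × 3.5) = 13104.0 / 252.00 ≈ 52.0 mL/min
Patient 2: CrCl = (140 − 28) × 49.2 / (72 × 3.65) = 5510.4 / 262.80 ≈ 21.0 mL/min
|52.0 − 21.0| = 31.0 mL/min

31 mL/min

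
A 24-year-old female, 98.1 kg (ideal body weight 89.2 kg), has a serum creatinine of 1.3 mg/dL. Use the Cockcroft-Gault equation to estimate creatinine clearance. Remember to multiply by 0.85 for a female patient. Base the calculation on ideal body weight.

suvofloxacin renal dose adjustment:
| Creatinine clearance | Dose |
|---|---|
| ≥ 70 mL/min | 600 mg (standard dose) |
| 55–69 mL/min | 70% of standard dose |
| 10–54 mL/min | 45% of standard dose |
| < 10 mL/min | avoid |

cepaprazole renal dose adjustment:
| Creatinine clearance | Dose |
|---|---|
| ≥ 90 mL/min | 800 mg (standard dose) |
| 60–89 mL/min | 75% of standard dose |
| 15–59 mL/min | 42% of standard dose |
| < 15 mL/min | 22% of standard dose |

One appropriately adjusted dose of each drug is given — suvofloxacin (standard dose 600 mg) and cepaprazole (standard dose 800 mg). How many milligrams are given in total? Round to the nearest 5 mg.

1400 mg

CrCl = (140 − 24) × 89.2 / (72 × 1.3) × 0.85 = 10347.2 / 93.60 × 0.85 ≈ 94.0 mL/min
CrCl ≈ 94 mL/min.
suvofloxacin: ≥ 70 mL/min → 100% of 600 mg = 600 mg.
cepaprazole: ≥ 90 mL/min → 100% of 800 mg = 800 mg.
Total = 600 + 800 = 1400 mg.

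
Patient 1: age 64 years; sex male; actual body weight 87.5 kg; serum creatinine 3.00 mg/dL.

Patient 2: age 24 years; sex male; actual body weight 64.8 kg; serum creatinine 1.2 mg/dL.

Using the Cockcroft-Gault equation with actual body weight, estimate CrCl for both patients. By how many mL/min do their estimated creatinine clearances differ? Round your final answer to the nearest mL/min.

56 mL/min

Patient 1: CrCl = (140 − 64) × 87.5 / (72 × 3) = 6650.0 / 216.00 ≈ 30.8 mL/min
Patient 2: CrCl = (140 − 24) × 64.8 / (72 × 1.2) = 7516.8 / 86.40 ≈ 87.0 mL/min
|30.8 − 87.0| = 56.2 mL/min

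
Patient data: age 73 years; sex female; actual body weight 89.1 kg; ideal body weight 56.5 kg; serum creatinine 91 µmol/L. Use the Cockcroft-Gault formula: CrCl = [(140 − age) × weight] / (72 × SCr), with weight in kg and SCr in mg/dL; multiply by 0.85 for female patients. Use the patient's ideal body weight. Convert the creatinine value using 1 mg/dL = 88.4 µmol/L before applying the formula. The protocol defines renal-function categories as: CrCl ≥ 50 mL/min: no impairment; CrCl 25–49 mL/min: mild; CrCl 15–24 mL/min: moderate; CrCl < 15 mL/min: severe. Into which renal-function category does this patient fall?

mild

SCr = 91 / 88.4 = 1.029 mg/dL
CrCl = (140 − 73) × 56.5 / (72 × 1.029) × 0.85 = 3785.5 / 74.09 × 0.85 ≈ 43.4 mL/min
43 mL/min falls in the 'mild' range.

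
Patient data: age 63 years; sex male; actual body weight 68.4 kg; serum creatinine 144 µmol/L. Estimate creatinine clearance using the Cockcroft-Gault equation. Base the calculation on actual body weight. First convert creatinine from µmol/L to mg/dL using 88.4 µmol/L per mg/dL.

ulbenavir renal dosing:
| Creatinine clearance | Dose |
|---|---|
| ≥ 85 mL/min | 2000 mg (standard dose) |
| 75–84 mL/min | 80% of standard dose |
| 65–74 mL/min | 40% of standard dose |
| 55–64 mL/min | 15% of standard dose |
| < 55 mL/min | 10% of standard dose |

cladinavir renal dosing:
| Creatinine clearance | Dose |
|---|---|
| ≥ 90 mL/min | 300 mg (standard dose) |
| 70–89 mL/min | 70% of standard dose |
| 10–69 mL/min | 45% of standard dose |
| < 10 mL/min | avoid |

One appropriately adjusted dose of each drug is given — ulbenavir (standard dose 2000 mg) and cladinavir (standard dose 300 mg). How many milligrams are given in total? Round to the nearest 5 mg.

SCr = 144 / 88.4 = 1.629 mg/dL
CrCl = (140 − 63) × 68.4 / (72 × 1.629) = 5266.8 / 117.29 ≈ 44.9 mL/min
CrCl ≈ 45 mL/min.
ulbenavir: < 55 mL/min → 10% of 2000 mg = 200 mg.
cladinavir: 10–69 mL/min → 45% of 300 mg = 135 mg.
Total = 200 + 135 = 335 mg.

335 mg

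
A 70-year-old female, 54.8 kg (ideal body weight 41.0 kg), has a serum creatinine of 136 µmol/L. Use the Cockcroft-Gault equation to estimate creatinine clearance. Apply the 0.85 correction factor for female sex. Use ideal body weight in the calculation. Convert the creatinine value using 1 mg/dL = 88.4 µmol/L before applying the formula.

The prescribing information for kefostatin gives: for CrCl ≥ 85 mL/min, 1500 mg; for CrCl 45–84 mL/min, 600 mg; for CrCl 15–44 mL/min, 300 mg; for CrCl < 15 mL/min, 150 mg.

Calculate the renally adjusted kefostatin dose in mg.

SCr = 136 / 88.4 = 1.538 mg/dL
CrCl = (140 − 70) × 41 / (72 × 1.538) × 0.85 = 2870.0 / 110.74 × 0.85 ≈ 22.0 mL/min
CrCl ≈ 22 mL/min → bracket 15–44 mL/min.
Dose for this bracket: 300 mg.

300 mg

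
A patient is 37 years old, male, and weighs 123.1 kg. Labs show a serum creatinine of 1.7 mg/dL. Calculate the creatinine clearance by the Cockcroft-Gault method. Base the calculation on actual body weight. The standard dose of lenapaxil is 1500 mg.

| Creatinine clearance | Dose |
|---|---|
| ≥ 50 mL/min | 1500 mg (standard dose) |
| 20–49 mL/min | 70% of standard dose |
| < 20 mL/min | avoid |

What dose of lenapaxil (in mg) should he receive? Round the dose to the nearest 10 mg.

1500 mg

CrCl = (140 − 37) × 123.1 / (72 × 1.7) = 12679.3 / 122.40 ≈ 103.6 mL/min
CrCl ≈ 104 mL/min → bracket ≥ 50 mL/min.
100% of 1500 mg = 1500 mg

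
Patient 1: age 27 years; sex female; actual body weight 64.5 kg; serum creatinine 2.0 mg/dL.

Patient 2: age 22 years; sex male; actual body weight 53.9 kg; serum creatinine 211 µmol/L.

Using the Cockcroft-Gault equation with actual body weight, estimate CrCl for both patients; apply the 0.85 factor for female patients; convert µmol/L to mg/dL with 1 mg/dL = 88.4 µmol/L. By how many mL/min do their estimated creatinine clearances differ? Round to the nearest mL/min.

Patient 1: CrCl = (140 − 27) × 64.5 / (72 × 2) × 0.85 = 7288.5 / 144.00 × 0.85 ≈ 43.0 mL/min
Patient 2: SCr = 211 / 88.4 = 2.387 mg/dL
Patient 2: CrCl = (140 − 22) × 53.9 / (72 × 2.387) = 6360.2 / 171.86 ≈ 37.0 mL/min
|43.0 − 37.0| = 6.0 mL/min

6 mL/min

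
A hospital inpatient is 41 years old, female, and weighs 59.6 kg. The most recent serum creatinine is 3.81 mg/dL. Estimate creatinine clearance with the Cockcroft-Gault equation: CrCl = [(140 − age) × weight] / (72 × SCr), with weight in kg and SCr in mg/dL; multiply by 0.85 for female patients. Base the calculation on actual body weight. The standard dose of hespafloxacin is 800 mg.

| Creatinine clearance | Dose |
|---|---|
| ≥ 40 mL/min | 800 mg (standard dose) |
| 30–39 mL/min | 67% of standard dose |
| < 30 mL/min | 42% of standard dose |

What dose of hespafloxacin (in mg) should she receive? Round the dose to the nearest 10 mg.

CrCl = (140 − 41) × 59.6 / (72 × 3.81) × 0.85 = 5900.4 / 274.32 × 0.85 ≈ 18.3 mL/min
CrCl ≈ 18 mL/min → bracket < 30 mL/min.
42% of 800 mg = 336 mg → 340 mg

340 mg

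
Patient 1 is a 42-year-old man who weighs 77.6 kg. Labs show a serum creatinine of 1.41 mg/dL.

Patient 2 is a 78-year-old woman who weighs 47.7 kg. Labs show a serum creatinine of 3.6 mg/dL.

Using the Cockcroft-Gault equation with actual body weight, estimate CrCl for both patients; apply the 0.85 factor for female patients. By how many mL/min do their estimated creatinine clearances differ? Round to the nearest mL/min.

Patient 1: CrCl = (140 − 42) × 77.6 / (72 × 1.41) = 7604.8 / 101.52 ≈ 74.9 mL/min
Patient 2: CrCl = (140 − 78) × 47.7 / (72 × 3.6) × 0.85 = 2957.4 / 259.20 × 0.85 ≈ 9.7 mL/min
|74.9 − 9.7| = 65.2 mL/min

65 mL/min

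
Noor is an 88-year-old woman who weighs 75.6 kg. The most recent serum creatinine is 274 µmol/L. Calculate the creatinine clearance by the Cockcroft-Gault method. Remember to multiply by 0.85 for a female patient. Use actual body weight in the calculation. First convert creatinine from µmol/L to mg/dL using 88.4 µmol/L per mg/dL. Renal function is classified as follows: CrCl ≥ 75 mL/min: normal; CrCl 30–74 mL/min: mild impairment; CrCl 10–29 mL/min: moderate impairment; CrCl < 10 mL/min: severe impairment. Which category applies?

SCr = 274 / 88.4 = 3.1 mg/dL
CrCl = (140 − 88) × 75.6 / (72 × 3.1) × 0.85 = 3931.2 / 223.20 × 0.85 ≈ 15.0 mL/min
15 mL/min falls in the 'moderate impairment' range.

moderate impairment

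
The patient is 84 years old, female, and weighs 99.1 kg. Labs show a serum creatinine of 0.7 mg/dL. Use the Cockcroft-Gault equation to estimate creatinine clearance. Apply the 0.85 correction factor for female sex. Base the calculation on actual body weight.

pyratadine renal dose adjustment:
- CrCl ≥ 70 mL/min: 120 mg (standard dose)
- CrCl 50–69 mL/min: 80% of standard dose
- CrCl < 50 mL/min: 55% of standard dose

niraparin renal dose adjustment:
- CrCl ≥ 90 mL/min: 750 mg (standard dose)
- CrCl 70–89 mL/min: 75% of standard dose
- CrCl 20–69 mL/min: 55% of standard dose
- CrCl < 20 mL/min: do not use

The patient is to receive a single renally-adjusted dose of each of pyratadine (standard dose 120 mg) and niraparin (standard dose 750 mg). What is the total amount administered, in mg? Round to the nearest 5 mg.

870 mg

CrCl = (140 − 84) × 99.1 / (72 × 0.7) × 0.85 = 5549.6 / 50.40 × 0.85 ≈ 93.6 mL/min
CrCl ≈ 94 mL/min.
pyratadine: ≥ 70 mL/min → 100% of 120 mg = 120 mg.
niraparin: ≥ 90 mL/min → 100% of 750 mg = 750 mg.
Total = 120 + 750 = 870 mg.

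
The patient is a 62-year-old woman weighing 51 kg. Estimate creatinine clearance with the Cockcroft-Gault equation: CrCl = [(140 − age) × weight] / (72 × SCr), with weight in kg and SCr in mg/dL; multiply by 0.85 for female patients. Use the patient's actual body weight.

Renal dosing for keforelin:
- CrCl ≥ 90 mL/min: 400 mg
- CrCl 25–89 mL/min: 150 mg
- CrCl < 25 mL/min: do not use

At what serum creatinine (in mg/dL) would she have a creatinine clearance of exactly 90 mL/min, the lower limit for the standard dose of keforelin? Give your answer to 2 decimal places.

0.52 mg/dL

Standard dose requires CrCl ≥ 90 mL/min.
Set (140 − 62) × 51 × 0.85 / (72 × SCr) = 90
SCr = (140 − 62) × 51 × 0.85 / (72 × 90) = 0.522 mg/dL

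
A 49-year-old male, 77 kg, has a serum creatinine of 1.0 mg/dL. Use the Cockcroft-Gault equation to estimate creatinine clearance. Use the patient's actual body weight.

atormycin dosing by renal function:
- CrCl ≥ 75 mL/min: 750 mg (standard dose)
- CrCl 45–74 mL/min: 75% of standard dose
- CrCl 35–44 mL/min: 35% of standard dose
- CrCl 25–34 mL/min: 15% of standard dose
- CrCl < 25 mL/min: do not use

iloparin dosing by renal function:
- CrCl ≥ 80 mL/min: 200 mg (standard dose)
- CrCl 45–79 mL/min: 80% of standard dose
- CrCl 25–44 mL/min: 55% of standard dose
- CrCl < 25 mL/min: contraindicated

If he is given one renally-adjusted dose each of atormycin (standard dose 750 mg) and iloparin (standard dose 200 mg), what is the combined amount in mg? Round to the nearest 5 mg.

CrCl = (140 − 49) × 77 / (72 × 1) = 7007.0 / 72.00 ≈ 97.3 mL/min
CrCl ≈ 97 mL/min.
atormycin: ≥ 75 mL/min → 100% of 750 mg = 750 mg.
iloparin: ≥ 80 mL/min → 100% of 200 mg = 200 mg.
Total = 750 + 200 = 950 mg.

950 mg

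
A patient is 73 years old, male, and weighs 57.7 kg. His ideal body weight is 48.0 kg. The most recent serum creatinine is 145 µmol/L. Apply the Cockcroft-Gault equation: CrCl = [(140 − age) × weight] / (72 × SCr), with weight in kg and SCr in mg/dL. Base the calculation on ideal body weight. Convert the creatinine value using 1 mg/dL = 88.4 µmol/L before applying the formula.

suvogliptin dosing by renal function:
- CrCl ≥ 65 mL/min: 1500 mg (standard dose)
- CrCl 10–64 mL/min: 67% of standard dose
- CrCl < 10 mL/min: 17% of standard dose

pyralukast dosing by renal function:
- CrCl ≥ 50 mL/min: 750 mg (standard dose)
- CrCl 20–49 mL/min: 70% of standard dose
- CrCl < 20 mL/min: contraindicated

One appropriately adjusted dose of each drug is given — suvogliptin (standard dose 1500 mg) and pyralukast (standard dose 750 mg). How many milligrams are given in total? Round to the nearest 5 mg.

1530 mg

SCr = 145 / 88.4 = 1.64 mg/dL
CrCl = (140 − 73) × 48 / (72 × 1.64) = 3216.0 / 118.08 ≈ 27.2 mL/min
CrCl ≈ 27 mL/min.
suvogliptin: 10–64 mL/min → 67% of 1500 mg = 1005 mg.
pyralukast: 20–49 mL/min → 70% of 750 mg = 525 mg.
Total = 1005 + 525 = 1530 mg.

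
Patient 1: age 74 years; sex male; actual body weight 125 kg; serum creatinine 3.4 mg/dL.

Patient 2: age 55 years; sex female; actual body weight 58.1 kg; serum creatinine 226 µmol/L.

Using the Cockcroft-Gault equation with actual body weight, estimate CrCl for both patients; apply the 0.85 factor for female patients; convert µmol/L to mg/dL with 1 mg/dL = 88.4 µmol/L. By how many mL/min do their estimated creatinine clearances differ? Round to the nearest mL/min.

Patient 1: CrCl = (140 − 74) × 125 / (72 × 3.4) = 8250.0 / 244.80 ≈ 33.7 mL/min
Patient 2: SCr = 226 / 88.4 = 2.557 mg/dL
Patient 2: CrCl = (140 − 55) × 58.1 / (72 × 2.557) × 0.85 = 4938.5 / 184.10 × 0.85 ≈ 22.8 mL/min
|33.7 − 22.8| = 10.9 mL/min

11 mL/min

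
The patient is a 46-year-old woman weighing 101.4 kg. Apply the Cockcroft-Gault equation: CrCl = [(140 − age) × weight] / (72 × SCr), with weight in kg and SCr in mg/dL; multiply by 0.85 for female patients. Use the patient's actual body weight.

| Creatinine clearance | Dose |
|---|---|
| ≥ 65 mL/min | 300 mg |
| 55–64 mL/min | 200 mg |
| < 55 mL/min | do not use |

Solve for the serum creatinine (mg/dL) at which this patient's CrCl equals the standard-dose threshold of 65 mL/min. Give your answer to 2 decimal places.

Standard dose requires CrCl ≥ 65 mL/min.
Set (140 − 46) × 101.4 × 0.85 / (72 × SCr) = 65
SCr = (140 − 46) × 101.4 × 0.85 / (72 × 65) = 1.731 mg/dL

1.73 mg/dL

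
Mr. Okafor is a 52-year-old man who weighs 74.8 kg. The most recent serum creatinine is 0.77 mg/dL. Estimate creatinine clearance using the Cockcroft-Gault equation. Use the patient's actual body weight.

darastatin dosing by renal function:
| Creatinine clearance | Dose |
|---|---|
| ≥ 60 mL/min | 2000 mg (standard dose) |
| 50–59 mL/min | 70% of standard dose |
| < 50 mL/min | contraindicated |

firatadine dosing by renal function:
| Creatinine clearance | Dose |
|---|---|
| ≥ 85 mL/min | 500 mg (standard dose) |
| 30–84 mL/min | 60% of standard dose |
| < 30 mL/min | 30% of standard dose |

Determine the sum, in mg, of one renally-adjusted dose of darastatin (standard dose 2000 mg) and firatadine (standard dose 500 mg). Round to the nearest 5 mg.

CrCl = (140 − 52) × 74.8 / (72 × 0.77) = 6582.4 / 55.44 ≈ 118.7 mL/min
CrCl ≈ 119 mL/min.
darastatin: ≥ 60 mL/min → 100% of 2000 mg = 2000 mg.
firatadine: ≥ 85 mL/min → 100% of 500 mg = 500 mg.
Total = 2000 + 500 = 2500 mg.

2500 mg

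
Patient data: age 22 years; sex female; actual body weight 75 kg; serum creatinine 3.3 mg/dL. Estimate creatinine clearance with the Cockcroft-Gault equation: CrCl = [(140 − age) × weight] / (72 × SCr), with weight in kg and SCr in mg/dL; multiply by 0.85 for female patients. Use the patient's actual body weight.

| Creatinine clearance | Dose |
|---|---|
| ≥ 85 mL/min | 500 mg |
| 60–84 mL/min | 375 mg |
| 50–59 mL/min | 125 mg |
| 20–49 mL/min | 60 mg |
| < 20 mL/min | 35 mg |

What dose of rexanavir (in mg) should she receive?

60 mg

CrCl = (140 − 22) × 75 / (72 × 3.3) × 0.85 = 8850.0 / 237.60 × 0.85 ≈ 31.7 mL/min
CrCl ≈ 32 mL/min → bracket 20–49 mL/min.
Dose for this bracket: 60 mg.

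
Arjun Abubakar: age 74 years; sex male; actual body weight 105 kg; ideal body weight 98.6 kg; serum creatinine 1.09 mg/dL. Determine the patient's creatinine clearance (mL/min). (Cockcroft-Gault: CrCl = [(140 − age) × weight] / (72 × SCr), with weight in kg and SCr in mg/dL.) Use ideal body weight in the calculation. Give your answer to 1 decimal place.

82.9 mL/min

CrCl = (140 − 74) × 98.6 / (72 × 1.09) = 6507.6 / 78.48 ≈ 82.9 mL/min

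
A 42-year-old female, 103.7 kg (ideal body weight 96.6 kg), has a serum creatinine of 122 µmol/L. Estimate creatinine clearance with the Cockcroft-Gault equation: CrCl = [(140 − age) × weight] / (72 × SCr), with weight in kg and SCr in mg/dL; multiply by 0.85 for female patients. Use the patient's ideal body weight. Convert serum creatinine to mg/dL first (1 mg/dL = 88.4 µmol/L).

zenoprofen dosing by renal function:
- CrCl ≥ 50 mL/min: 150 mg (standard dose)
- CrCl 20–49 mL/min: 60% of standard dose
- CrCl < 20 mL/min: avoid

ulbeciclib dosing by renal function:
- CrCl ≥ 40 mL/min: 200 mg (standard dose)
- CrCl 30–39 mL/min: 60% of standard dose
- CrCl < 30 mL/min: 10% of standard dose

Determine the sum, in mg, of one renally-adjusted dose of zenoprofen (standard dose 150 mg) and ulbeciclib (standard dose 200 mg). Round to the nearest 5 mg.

350 mg

SCr = 122 / 88.4 = 1.38 mg/dL
CrCl = (140 − 42) × 96.6 / (72 × 1.38) × 0.85 = 9466.8 / 99.36 × 0.85 ≈ 81.0 mL/min
CrCl ≈ 81 mL/min.
zenoprofen: ≥ 50 mL/min → 100% of 150 mg = 150 mg.
ulbeciclib: ≥ 40 mL/min → 100% of 200 mg = 200 mg.
Total = 150 + 200 = 350 mg.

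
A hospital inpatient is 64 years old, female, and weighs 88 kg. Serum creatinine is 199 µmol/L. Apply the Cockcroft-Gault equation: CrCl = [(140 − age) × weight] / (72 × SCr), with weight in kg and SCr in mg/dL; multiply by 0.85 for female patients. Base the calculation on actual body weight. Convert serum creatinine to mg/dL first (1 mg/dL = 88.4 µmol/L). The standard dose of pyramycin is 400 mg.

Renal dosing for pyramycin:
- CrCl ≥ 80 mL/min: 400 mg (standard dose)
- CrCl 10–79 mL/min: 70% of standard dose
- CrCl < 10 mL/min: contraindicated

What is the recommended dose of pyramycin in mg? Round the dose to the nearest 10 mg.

SCr = 199 / 88.4 = 2.251 mg/dL
CrCl = (140 − 64) × 88 / (72 × 2.251) × 0.85 = 6688.0 / 162.07 × 0.85 ≈ 35.1 mL/min
CrCl ≈ 35 mL/min → bracket 10–79 mL/min.
70% of 400 mg = 280 mg

280 mg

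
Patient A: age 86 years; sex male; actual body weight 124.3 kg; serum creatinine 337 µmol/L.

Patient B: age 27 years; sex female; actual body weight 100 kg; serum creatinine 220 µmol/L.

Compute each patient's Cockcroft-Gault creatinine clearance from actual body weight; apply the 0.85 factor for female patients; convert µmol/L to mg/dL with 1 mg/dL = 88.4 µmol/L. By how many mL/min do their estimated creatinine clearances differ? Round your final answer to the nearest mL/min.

Patient A: SCr = 337 / 88.4 = 3.812 mg/dL
Patient A: CrCl = (140 − 86) × 124.3 / (72 × 3.812) = 6712.2 / 274.46 ≈ 24.5 mL/min
Patient B: SCr = 220 / 88.4 = 2.489 mg/dL
Patient B: CrCl = (140 − 27) × 100 / (72 × 2.489) × 0.85 = 11300.0 / 179.21 × 0.85 ≈ 53.6 mL/min
|24.5 − 53.6| = 29.1 mL/min

29 mL/min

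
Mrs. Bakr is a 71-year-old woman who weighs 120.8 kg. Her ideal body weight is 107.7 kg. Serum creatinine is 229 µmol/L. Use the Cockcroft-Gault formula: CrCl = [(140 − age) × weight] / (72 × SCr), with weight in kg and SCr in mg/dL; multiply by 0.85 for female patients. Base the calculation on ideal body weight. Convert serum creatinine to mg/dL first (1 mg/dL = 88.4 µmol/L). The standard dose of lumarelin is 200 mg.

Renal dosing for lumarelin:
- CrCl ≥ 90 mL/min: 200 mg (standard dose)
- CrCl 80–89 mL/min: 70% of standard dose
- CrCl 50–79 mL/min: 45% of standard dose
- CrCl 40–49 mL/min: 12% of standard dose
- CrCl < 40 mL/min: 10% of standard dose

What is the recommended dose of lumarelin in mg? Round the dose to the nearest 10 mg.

SCr = 229 / 88.4 = 2.59 mg/dL
CrCl = (140 − 71) × 107.7 / (72 × 2.59) × 0.85 = 7431.3 / 186.48 × 0.85 ≈ 33.9 mL/min
CrCl ≈ 34 mL/min → bracket < 40 mL/min.
10% of 200 mg = 20 mg

20 mg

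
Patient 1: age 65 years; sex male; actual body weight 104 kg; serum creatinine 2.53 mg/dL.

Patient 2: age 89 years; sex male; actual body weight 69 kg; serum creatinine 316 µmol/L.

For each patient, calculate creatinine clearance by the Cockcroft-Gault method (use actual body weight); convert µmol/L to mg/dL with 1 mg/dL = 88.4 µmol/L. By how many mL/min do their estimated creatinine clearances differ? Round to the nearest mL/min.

29 mL/min

Patient 1: CrCl = (140 − 65) × 104 / (72 × 2.53) = 7800.0 / 182.16 ≈ 42.8 mL/min
Patient 2: SCr = 316 / 88.4 = 3.575 mg/dL
Patient 2: CrCl = (140 − 89) × 69 / (72 × 3.575) = 3519.0 / 257.40 ≈ 13.7 mL/min
|42.8 − 13.7| = 29.1 mL/min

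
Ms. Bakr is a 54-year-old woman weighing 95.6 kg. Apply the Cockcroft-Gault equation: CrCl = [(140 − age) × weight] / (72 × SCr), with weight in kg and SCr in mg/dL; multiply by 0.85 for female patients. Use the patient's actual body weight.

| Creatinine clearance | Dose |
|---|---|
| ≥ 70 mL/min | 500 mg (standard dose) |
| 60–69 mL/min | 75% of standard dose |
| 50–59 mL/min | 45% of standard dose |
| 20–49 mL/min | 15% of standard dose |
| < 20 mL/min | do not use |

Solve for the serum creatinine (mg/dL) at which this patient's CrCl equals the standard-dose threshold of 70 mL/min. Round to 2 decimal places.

1.39 mg/dL

Standard dose requires CrCl ≥ 70 mL/min.
Set (140 − 54) × 95.6 × 0.85 / (72 × SCr) = 70
SCr = (140 − 54) × 95.6 × 0.85 / (72 × 70) = 1.387 mg/dL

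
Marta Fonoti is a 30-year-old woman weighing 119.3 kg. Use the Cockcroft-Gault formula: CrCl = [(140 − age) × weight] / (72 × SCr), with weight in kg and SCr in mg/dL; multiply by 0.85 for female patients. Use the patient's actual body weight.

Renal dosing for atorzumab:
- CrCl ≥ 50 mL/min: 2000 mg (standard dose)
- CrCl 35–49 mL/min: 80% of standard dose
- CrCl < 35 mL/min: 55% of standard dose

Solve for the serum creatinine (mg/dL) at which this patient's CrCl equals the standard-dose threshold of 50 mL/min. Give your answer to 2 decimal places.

Standard dose requires CrCl ≥ 50 mL/min.
Set (140 − 30) × 119.3 × 0.85 / (72 × SCr) = 50
SCr = (140 − 30) × 119.3 × 0.85 / (72 × 50) = 3.098 mg/dL

3.10 mg/dL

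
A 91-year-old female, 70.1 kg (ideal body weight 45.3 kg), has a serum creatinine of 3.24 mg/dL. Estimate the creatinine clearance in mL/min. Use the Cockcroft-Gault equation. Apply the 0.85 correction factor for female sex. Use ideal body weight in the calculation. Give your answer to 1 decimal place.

CrCl = (140 − 91) × 45.3 / (72 × 3.24) × 0.85 = 2219.7 / 233.28 × 0.85 ≈ 8.1 mL/min

8.1 mL/min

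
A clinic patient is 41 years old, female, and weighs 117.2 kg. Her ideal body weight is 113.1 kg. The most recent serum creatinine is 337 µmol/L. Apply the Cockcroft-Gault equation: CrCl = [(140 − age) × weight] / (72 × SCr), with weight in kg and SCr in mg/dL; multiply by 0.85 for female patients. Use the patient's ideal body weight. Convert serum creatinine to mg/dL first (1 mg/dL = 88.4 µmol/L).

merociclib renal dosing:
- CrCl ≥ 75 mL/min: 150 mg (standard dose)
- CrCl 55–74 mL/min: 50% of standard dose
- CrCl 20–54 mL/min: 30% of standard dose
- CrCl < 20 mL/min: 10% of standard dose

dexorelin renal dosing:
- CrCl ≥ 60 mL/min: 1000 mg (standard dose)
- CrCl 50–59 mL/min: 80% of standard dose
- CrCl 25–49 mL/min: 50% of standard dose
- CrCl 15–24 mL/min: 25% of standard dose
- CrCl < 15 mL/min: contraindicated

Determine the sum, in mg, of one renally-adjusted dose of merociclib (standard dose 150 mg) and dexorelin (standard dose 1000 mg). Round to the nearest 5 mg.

545 mg

SCr = 337 / 88.4 = 3.812 mg/dL
CrCl = (140 − 41) × 113.1 / (72 × 3.812) × 0.85 = 11196.9 / 274.46 × 0.85 ≈ 34.7 mL/min
CrCl ≈ 35 mL/min.
merociclib: 20–54 mL/min → 30% of 150 mg = 45 mg.
dexorelin: 25–49 mL/min → 50% of 1000 mg = 500 mg.
Total = 45 + 500 = 545 mg.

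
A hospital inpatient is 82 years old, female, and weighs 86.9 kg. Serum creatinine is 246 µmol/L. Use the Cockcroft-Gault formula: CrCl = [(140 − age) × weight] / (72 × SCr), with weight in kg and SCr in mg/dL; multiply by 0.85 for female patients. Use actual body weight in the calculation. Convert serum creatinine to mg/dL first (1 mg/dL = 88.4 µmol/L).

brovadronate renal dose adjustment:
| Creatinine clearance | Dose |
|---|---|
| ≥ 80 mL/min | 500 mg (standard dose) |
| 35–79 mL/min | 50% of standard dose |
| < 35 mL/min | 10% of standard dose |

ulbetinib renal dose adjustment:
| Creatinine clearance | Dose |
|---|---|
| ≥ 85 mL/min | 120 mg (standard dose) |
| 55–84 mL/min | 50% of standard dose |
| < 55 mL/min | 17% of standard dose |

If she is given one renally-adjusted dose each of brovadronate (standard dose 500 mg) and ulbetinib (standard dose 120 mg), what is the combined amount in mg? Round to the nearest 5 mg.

SCr = 246 / 88.4 = 2.783 mg/dL
CrCl = (140 − 82) × 86.9 / (72 × 2.783) × 0.85 = 5040.2 / 200.38 × 0.85 ≈ 21.4 mL/min
CrCl ≈ 21 mL/min.
brovadronate: < 35 mL/min → 10% of 500 mg = 50 mg.
ulbetinib: < 55 mL/min → 17% of 120 mg = 20.4 mg.
Total = 50 + 20.4 = 70.4 mg.

70 mg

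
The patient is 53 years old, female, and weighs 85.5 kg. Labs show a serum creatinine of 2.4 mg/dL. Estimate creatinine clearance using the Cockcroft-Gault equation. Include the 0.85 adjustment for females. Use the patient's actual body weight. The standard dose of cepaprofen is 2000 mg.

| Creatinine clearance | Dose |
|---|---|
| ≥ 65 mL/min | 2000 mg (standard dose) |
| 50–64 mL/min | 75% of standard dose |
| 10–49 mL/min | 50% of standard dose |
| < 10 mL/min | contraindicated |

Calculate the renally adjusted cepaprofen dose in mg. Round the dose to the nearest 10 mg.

1000 mg

CrCl = (140 − 53) × 85.5 / (72 × 2.4) × 0.85 = 7438.5 / 172.80 × 0.85 ≈ 36.6 mL/min
CrCl ≈ 37 mL/min → bracket 10–49 mL/min.
50% of 2000 mg = 1000 mg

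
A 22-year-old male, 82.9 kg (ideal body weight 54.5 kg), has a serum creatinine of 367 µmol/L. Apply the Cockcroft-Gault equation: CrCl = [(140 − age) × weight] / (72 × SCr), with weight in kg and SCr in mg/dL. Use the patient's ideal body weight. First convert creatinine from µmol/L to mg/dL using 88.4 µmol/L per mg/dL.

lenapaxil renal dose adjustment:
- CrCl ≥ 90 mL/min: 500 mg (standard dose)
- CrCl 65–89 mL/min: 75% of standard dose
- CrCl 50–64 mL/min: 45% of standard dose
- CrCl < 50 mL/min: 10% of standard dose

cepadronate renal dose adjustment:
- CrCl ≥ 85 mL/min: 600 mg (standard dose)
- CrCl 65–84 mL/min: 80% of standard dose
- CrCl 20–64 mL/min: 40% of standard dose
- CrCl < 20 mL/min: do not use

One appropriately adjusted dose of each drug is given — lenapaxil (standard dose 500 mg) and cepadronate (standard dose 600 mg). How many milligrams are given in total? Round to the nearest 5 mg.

290 mg

SCr = 367 / 88.4 = 4.152 mg/dL
CrCl = (140 − 22) × 54.5 / (72 × 4.152) = 6431.0 / 298.94 ≈ 21.5 mL/min
CrCl ≈ 22 mL/min.
lenapaxil: < 50 mL/min → 10% of 500 mg = 50 mg.
cepadronate: 20–64 mL/min → 40% of 600 mg = 240 mg.
Total = 50 + 240 = 290 mg.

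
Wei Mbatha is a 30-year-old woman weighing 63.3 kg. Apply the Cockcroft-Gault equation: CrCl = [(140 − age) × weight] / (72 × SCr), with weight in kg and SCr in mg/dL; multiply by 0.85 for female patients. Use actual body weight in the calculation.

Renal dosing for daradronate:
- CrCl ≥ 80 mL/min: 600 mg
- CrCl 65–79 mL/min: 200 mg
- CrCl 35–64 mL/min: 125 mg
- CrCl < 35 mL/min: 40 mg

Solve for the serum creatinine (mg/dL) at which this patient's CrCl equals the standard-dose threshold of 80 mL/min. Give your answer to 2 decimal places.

Standard dose requires CrCl ≥ 80 mL/min.
Set (140 − 30) × 63.3 × 0.85 / (72 × SCr) = 80
SCr = (140 − 30) × 63.3 × 0.85 / (72 × 80) = 1.028 mg/dL

1.03 mg/dL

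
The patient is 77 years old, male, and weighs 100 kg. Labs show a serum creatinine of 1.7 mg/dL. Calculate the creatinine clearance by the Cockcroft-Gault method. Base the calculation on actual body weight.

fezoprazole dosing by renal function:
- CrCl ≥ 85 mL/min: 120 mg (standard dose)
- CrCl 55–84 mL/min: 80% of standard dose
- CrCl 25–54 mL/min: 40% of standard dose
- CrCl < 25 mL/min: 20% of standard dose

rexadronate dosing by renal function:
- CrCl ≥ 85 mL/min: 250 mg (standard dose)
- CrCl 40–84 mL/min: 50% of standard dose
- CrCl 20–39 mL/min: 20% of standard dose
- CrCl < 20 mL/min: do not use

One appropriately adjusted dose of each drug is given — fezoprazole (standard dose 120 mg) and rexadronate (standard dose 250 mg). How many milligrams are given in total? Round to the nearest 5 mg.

CrCl = (140 − 77) × 100 / (72 × 1.7) = 6300.0 / 122.40 ≈ 51.5 mL/min
CrCl ≈ 51 mL/min.
fezoprazole: 25–54 mL/min → 40% of 120 mg = 48 mg.
rexadronate: 40–84 mL/min → 50% of 250 mg = 125 mg.
Total = 48 + 125 = 173 mg.

175 mg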